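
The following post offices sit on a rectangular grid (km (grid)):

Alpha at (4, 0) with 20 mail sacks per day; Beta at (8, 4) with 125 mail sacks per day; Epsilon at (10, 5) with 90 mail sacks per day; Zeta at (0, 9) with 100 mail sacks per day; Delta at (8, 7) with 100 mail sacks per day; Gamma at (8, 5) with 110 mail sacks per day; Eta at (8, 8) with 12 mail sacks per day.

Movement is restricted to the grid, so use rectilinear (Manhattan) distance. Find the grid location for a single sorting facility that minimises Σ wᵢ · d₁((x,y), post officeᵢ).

Manhattan distance separates: Σwᵢ(|x−xᵢ|+|y−yᵢ|) = Σwᵢ|x−xᵢ| + Σwᵢ|y−yᵢ|, so x and y are optimised independently as 1-D weighted medians.
Total weight W = 557; half = 278.5.
x-coordinate, sorted with cumulative weight:
  x=0 (Zeta, w=100) cum 100
  x=4 (Alpha, w=20) cum 120
  x=8 (Beta, w=125) cum 245
  x=8 (Delta, w=100) cum 345  ← median
  x=8 (Gamma, w=110) cum 455
  x=8 (Eta, w=12) cum 467
  x=10 (Epsilon, w=90) cum 557
⇒ x* = 8
y-coordinate, sorted with cumulative weight:
  y=0 (Alpha, w=20) cum 20
  y=4 (Beta, w=125) cum 145
  y=5 (Epsilon, w=90) cum 235
  y=5 (Gamma, w=110) cum 345  ← median
  y=7 (Delta, w=100) cum 445
  y=8 (Eta, w=12) cum 457
  y=9 (Zeta, w=100) cum 557
⇒ y* = 5

(8, 5)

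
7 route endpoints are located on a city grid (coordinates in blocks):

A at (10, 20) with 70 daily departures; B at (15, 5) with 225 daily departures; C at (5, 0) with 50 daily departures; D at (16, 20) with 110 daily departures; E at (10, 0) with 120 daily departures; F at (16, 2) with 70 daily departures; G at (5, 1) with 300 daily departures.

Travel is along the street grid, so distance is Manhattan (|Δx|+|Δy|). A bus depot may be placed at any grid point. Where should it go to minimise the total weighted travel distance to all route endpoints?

Manhattan distance separates: Σwᵢ(|x−xᵢ|+|y−yᵢ|) = Σwᵢ|x−xᵢ| + Σwᵢ|y−yᵢ|, so x and y are optimised independently as 1-D weighted medians.
Total weight W = 945; half = 472.5.
x-coordinate, sorted with cumulative weight:
  x=5 (C, w=50) cum 50
  x=5 (G, w=300) cum 350
  x=10 (A, w=70) cum 420
  x=10 (E, w=120) cum 540  ← median
  x=15 (B, w=225) cum 765
  x=16 (D, w=110) cum 875
  x=16 (F, w=70) cum 945
⇒ x* = 10
y-coordinate, sorted with cumulative weight:
  y=0 (C, w=50) cum 50
  y=0 (E, w=120) cum 170
  y=1 (G, w=300) cum 470
  y=2 (F, w=70) cum 540  ← median
  y=5 (B, w=225) cum 765
  y=20 (A, w=70) cum 835
  y=20 (D, w=110) cum 945
⇒ y* = 2

(10, 2)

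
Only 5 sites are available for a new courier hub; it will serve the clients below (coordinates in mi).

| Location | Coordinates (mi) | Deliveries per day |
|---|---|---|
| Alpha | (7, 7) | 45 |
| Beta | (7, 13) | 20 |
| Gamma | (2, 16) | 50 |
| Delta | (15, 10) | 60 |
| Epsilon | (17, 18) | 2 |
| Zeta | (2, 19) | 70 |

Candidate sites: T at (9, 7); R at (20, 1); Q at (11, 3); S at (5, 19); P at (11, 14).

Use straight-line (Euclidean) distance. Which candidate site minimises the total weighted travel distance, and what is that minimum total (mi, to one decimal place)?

Total weighted distance at each candidate:
  T (9, 7): total = 2188.7
  R (20, 1): total = 4603.8
  Q (11, 3): total = 3061.6
  S (5, 19): total = 1927.4
  P (11, 14): total = 1980.8
Minimum is at S with total 1927.4 mi.

S, total 1927.4 mi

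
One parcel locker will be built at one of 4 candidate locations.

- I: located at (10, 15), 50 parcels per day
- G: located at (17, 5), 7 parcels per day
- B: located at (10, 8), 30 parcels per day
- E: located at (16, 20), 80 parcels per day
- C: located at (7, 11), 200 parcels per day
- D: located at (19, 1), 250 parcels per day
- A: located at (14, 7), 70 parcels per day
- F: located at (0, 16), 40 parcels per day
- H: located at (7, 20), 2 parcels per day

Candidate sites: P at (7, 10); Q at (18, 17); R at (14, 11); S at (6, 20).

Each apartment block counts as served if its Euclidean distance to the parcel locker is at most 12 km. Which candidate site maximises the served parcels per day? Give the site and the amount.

R, covering 689

Coverage radius r = 12 km; a point is covered iff (Δx)²+(Δy)² ≤ 12² = 144.
  P (7, 10): covers {I, G, B, C, A, F, H} → 399
  Q (18, 17): covers {I, E, A, H} → 202
  R (14, 11): covers {I, G, B, E, C, D, A, H} → 689
  S (6, 20): covers {I, E, C, F, H} → 372
Maximum coverage at R: 689 parcels per day.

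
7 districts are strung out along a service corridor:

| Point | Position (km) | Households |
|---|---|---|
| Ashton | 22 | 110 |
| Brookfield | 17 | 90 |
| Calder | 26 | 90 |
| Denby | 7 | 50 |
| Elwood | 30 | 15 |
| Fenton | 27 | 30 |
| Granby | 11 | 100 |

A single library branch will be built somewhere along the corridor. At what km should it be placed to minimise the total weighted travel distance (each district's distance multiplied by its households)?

For a sum of weighted absolute distances on a line, the optimum is the weighted median (not the mean). Total weight W = 485; half-weight = 242.5.
Sort by position and accumulate weight:
  km 7 (Denby, w=50) → cum 50
  km 11 (Granby, w=100) → cum 150
  km 17 (Brookfield, w=90) → cum 240
  km 22 (Ashton, w=110) → cum 350  ≥ 242.5 → median here
  km 26 (Calder, w=90) → cum 440
  km 27 (Fenton, w=30) → cum 470
  km 30 (Elwood, w=15) → cum 485
Optimal location: km 22.

x = 22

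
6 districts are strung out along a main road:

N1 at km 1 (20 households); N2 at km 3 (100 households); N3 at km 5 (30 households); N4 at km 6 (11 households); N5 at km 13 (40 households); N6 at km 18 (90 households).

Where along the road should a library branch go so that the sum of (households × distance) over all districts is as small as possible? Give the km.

For a sum of weighted absolute distances on a line, the optimum is the weighted median (not the mean). Total weight W = 291; half-weight = 145.5.
Sort by position and accumulate weight:
  km 1 (N1, w=20) → cum 20
  km 3 (N2, w=100) → cum 120
  km 5 (N3, w=30) → cum 150  ≥ 145.5 → median here
  km 6 (N4, w=11) → cum 161
  km 13 (N5, w=40) → cum 201
  km 18 (N6, w=90) → cum 291
Optimal location: km 5.

x = 5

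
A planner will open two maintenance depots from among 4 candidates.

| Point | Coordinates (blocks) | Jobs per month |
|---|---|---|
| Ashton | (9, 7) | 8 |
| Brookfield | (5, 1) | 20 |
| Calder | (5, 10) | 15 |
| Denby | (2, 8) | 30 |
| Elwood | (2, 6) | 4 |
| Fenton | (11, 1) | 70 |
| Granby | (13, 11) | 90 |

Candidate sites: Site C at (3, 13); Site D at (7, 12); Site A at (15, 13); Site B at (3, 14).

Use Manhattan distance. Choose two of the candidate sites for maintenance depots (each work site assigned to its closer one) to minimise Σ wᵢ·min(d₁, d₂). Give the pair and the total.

{Site D, Site A}, total 2100

Evaluate every pair (each demand assigned to the nearer of the two):
  {Site D, Site A}: total = 2100
  {Site C, Site A}: total = 2143
  {Site A, Site B}: total = 2212
  {Site C, Site D}: total = 2268
  {Site D, Site B}: total = 2302
  {Site C, Site B}: total = 3143
Best pair: {Site D, Site A} with total 2100.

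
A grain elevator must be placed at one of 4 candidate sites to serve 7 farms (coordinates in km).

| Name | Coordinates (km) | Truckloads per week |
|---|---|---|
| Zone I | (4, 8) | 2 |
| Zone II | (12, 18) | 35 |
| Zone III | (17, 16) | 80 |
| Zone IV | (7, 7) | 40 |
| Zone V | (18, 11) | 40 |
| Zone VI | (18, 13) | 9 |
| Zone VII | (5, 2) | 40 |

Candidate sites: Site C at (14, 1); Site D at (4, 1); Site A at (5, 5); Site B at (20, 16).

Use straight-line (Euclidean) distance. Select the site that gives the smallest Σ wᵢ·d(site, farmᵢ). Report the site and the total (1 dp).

Site B, total 2265.4 km

Total weighted distance at each candidate:
  Site C (14, 1): total = 3122.9
  Site D (4, 1): total = 3438.6
  Site A (5, 5): total = 2768.6
  Site B (20, 16): total = 2265.4
Minimum is at Site B with total 2265.4 km.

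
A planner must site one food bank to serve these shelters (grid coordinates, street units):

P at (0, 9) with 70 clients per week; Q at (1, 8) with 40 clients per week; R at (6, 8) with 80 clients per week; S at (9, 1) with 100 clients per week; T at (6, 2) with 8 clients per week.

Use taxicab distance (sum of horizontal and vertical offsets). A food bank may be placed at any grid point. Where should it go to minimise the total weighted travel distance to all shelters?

(6, 8)

Manhattan distance separates: Σwᵢ(|x−xᵢ|+|y−yᵢ|) = Σwᵢ|x−xᵢ| + Σwᵢ|y−yᵢ|, so x and y are optimised independently as 1-D weighted medians.
Total weight W = 298; half = 149.
x-coordinate, sorted with cumulative weight:
  x=0 (P, w=70) cum 70
  x=1 (Q, w=40) cum 110
  x=6 (R, w=80) cum 190  ← median
  x=6 (T, w=8) cum 198
  x=9 (S, w=100) cum 298
⇒ x* = 6
y-coordinate, sorted with cumulative weight:
  y=1 (S, w=100) cum 100
  y=2 (T, w=8) cum 108
  y=8 (Q, w=40) cum 148
  y=8 (R, w=80) cum 228  ← median
  y=9 (P, w=70) cum 298
⇒ y* = 8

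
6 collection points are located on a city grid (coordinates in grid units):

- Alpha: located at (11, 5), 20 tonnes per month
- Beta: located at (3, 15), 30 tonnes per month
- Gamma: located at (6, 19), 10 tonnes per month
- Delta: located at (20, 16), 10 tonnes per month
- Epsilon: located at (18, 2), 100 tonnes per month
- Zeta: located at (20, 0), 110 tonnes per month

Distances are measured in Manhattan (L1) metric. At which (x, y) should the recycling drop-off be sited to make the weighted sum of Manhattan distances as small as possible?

Manhattan distance separates: Σwᵢ(|x−xᵢ|+|y−yᵢ|) = Σwᵢ|x−xᵢ| + Σwᵢ|y−yᵢ|, so x and y are optimised independently as 1-D weighted medians.
Total weight W = 280; half = 140.
x-coordinate, sorted with cumulative weight:
  x=3 (Beta, w=30) cum 30
  x=6 (Gamma, w=10) cum 40
  x=11 (Alpha, w=20) cum 60
  x=18 (Epsilon, w=100) cum 160  ← median
  x=20 (Delta, w=10) cum 170
  x=20 (Zeta, w=110) cum 280
⇒ x* = 18
y-coordinate, sorted with cumulative weight:
  y=0 (Zeta, w=110) cum 110
  y=2 (Epsilon, w=100) cum 210  ← median
  y=5 (Alpha, w=20) cum 230
  y=15 (Beta, w=30) cum 260
  y=16 (Delta, w=10) cum 270
  y=19 (Gamma, w=10) cum 280
⇒ y* = 2

(18, 2)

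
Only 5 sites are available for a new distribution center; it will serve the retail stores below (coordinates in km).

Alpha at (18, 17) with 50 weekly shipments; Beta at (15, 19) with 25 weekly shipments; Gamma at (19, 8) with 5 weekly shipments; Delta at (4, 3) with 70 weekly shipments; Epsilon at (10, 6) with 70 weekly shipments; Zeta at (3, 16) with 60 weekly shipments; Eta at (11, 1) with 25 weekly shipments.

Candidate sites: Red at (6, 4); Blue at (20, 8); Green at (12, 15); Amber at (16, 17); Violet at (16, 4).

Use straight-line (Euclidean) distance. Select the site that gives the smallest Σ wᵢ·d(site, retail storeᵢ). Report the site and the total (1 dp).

Total weighted distance at each candidate:
  Red (6, 4): total = 2747.4
  Blue (20, 8): total = 4067.7
  Green (12, 15): total = 3039.9
  Amber (16, 17): total = 3572.6
  Violet (16, 4): total = 3551.4
Minimum is at Red with total 2747.4 km.

Red, total 2747.4 km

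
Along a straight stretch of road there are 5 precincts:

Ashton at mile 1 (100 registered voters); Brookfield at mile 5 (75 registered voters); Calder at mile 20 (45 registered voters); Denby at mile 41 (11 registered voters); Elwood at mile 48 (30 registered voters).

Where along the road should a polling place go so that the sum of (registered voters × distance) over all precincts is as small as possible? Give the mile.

x = 5

For a sum of weighted absolute distances on a line, the optimum is the weighted median (not the mean). Total weight W = 261; half-weight = 130.5.
Sort by position and accumulate weight:
  mile 1 (Ashton, w=100) → cum 100
  mile 5 (Brookfield, w=75) → cum 175  ≥ 130.5 → median here
  mile 20 (Calder, w=45) → cum 220
  mile 41 (Denby, w=11) → cum 231
  mile 48 (Elwood, w=30) → cum 261
Optimal location: mile 5.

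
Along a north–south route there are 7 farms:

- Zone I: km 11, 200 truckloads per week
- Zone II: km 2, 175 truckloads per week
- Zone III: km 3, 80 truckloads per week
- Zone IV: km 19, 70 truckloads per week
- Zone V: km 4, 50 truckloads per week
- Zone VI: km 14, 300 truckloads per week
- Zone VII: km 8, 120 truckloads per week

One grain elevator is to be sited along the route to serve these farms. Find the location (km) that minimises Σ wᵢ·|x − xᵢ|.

For a sum of weighted absolute distances on a line, the optimum is the weighted median (not the mean). Total weight W = 995; half-weight = 497.5.
Sort by position and accumulate weight:
  km 2 (Zone II, w=175) → cum 175
  km 3 (Zone III, w=80) → cum 255
  km 4 (Zone V, w=50) → cum 305
  km 8 (Zone VII, w=120) → cum 425
  km 11 (Zone I, w=200) → cum 625  ≥ 497.5 → median here
  km 14 (Zone VI, w=300) → cum 925
  km 19 (Zone IV, w=70) → cum 995
Optimal location: km 11.

x = 11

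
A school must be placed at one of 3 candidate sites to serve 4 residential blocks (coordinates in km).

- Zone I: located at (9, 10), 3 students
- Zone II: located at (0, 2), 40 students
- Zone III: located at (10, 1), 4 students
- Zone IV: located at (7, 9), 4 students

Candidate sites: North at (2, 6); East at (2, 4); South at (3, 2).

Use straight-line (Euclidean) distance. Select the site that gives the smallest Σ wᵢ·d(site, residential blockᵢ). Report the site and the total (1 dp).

East, total 203.3 km

Total weighted distance at each candidate:
  North (2, 6): total = 264.1
  East (2, 4): total = 203.3
  South (3, 2): total = 210.5
Minimum is at East with total 203.3 km.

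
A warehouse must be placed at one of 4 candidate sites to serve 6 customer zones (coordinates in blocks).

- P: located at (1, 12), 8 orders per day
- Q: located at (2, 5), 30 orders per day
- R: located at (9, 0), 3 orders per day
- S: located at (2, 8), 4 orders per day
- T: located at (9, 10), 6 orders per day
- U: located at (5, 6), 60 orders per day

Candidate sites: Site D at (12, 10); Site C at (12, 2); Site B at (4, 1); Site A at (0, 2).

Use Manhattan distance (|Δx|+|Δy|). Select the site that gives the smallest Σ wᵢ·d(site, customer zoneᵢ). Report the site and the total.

Total weighted distance at each candidate:
  Site D (12, 10): total = 1319
  Site C (12, 2): total = 1363
  Site B (4, 1): total = 790
  Site A (0, 2): total = 945
Minimum is at Site B with total 790 blocks.

Site B, total 790 blocks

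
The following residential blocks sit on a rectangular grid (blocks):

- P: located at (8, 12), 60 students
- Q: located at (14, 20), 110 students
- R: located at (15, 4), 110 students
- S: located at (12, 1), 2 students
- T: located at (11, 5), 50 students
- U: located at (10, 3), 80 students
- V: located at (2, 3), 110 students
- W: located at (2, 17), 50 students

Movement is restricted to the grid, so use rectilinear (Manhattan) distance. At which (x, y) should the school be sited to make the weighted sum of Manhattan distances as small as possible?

(10, 4)

Manhattan distance separates: Σwᵢ(|x−xᵢ|+|y−yᵢ|) = Σwᵢ|x−xᵢ| + Σwᵢ|y−yᵢ|, so x and y are optimised independently as 1-D weighted medians.
Total weight W = 572; half = 286.
x-coordinate, sorted with cumulative weight:
  x=2 (V, w=110) cum 110
  x=2 (W, w=50) cum 160
  x=8 (P, w=60) cum 220
  x=10 (U, w=80) cum 300  ← median
  x=11 (T, w=50) cum 350
  x=12 (S, w=2) cum 352
  x=14 (Q, w=110) cum 462
  x=15 (R, w=110) cum 572
⇒ x* = 10
y-coordinate, sorted with cumulative weight:
  y=1 (S, w=2) cum 2
  y=3 (U, w=80) cum 82
  y=3 (V, w=110) cum 192
  y=4 (R, w=110) cum 302  ← median
  y=5 (T, w=50) cum 352
  y=12 (P, w=60) cum 412
  y=17 (W, w=50) cum 462
  y=20 (Q, w=110) cum 572
⇒ y* = 4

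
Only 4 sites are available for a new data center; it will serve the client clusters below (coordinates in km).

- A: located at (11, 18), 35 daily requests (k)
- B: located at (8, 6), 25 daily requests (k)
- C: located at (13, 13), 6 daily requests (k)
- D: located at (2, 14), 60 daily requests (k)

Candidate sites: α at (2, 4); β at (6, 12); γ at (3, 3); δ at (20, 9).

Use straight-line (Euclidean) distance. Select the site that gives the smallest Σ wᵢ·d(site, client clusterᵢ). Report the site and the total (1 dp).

Total weighted distance at each candidate:
  α (2, 4): total = 1425.9
  β (6, 12): total = 742.2
  γ (3, 3): total = 1488.3
  δ (20, 9): total = 1924.0
Minimum is at β with total 742.2 km.

β, total 742.2 km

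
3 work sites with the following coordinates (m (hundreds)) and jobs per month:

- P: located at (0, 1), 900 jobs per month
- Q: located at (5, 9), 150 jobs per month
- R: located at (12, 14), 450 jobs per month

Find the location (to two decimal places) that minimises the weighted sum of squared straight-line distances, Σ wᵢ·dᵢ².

The minimiser of Σwᵢ‖p−pᵢ‖² is the weighted centroid p* = (Σwᵢpᵢ)/(Σwᵢ).
Σwᵢ = 1500.
Σwᵢxᵢ = 900·0 + 150·5 + 450·12 = 6150.
Σwᵢyᵢ = 900·1 + 150·9 + 450·14 = 8550.
x* = 6150/1500 = 4.10, y* = 8550/1500 = 5.70.

(4.10, 5.70)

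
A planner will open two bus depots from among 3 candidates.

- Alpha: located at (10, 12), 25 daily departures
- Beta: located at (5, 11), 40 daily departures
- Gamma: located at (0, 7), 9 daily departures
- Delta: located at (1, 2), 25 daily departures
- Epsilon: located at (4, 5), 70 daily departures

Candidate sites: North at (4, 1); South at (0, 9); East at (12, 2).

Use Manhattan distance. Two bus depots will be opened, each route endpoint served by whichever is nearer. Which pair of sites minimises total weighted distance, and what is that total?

{North, South}, total 1003

Evaluate every pair (each demand assigned to the nearer of the two):
  {North, South}: total = 1003
  {North, East}: total = 1210
  {South, East}: total = 1358
Best pair: {North, South} with total 1003.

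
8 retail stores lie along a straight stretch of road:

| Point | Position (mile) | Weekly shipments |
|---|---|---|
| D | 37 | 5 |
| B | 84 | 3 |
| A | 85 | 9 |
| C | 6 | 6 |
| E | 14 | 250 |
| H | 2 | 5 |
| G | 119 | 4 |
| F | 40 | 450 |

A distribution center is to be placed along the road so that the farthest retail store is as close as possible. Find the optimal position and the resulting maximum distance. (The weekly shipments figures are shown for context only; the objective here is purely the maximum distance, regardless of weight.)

location 60.5, max distance 58.5

The 1-center on a line is the midpoint of the two extreme points: leftmost at 2, rightmost at 119.
Optimal location = (2 + 119)/2 = 60.5; maximum distance = (119 − 2)/2 = 58.5.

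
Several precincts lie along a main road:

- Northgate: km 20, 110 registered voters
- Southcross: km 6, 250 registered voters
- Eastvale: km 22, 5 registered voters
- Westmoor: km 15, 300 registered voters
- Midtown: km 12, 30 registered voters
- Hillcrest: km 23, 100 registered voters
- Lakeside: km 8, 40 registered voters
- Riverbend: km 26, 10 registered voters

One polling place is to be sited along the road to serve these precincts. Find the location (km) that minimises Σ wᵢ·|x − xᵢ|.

x = 15

For a sum of weighted absolute distances on a line, the optimum is the weighted median (not the mean). Total weight W = 845; half-weight = 422.5.
Sort by position and accumulate weight:
  km 6 (Southcross, w=250) → cum 250
  km 8 (Lakeside, w=40) → cum 290
  km 12 (Midtown, w=30) → cum 320
  km 15 (Westmoor, w=300) → cum 620  ≥ 422.5 → median here
  km 20 (Northgate, w=110) → cum 730
  km 22 (Eastvale, w=5) → cum 735
  km 23 (Hillcrest, w=100) → cum 835
  km 26 (Riverbend, w=10) → cum 845
Optimal location: km 15.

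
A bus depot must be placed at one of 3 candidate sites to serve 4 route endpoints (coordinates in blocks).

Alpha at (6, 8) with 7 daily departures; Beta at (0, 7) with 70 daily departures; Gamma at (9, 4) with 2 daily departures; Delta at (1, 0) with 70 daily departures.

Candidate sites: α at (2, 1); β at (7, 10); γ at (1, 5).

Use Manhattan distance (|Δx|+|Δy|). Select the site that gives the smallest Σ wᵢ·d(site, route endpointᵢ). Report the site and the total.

γ, total 634 blocks

Total weighted distance at each candidate:
  α (2, 1): total = 797
  β (7, 10): total = 1857
  γ (1, 5): total = 634
Minimum is at γ with total 634 blocks.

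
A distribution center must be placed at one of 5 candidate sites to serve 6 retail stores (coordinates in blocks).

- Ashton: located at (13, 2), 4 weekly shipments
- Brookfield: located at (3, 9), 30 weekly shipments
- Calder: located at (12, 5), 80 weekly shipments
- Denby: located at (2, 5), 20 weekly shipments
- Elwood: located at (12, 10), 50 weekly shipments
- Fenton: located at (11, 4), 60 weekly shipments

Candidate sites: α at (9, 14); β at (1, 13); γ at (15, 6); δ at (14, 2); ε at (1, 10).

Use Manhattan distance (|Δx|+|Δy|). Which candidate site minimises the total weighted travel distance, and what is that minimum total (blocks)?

Total weighted distance at each candidate:
  α (9, 14): total = 2744
  β (1, 13): total = 3812
  γ (15, 6): total = 1784
  δ (14, 2): total = 2044
  ε (1, 10): total = 3080
Minimum is at γ with total 1784 blocks.

γ, total 1784 blocks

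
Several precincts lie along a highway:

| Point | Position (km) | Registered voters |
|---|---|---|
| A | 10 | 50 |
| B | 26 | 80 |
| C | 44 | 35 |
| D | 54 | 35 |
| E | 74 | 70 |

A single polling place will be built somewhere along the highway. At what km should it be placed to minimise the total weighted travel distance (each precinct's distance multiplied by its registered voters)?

x = 44

For a sum of weighted absolute distances on a line, the optimum is the weighted median (not the mean). Total weight W = 270; half-weight = 135.
Sort by position and accumulate weight:
  km 10 (A, w=50) → cum 50
  km 26 (B, w=80) → cum 130
  km 44 (C, w=35) → cum 165  ≥ 135 → median here
  km 54 (D, w=35) → cum 200
  km 74 (E, w=70) → cum 270
Optimal location: km 44.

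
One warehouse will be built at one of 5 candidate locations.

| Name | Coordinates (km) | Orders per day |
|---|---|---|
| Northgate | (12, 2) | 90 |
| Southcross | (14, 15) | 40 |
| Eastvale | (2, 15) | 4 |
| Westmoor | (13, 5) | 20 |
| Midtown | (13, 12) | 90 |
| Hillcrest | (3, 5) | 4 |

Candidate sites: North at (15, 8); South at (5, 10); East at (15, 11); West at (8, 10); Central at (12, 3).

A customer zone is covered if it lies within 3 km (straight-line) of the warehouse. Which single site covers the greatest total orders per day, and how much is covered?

Central, covering 110

Coverage radius r = 3 km; a point is covered iff (Δx)²+(Δy)² ≤ 3² = 9.
  North (15, 8): covers {none} → 0
  South (5, 10): covers {none} → 0
  East (15, 11): covers {Midtown} → 90
  West (8, 10): covers {none} → 0
  Central (12, 3): covers {Northgate, Westmoor} → 110
Maximum coverage at Central: 110 orders per day.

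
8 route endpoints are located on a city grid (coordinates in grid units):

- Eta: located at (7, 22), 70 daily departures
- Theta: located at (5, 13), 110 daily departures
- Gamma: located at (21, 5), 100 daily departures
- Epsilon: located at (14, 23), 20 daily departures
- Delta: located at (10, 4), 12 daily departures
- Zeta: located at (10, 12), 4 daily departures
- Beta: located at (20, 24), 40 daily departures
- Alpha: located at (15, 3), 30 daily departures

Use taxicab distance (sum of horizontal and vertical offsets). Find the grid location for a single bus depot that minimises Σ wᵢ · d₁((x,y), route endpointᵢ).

Manhattan distance separates: Σwᵢ(|x−xᵢ|+|y−yᵢ|) = Σwᵢ|x−xᵢ| + Σwᵢ|y−yᵢ|, so x and y are optimised independently as 1-D weighted medians.
Total weight W = 386; half = 193.
x-coordinate, sorted with cumulative weight:
  x=5 (Theta, w=110) cum 110
  x=7 (Eta, w=70) cum 180
  x=10 (Delta, w=12) cum 192
  x=10 (Zeta, w=4) cum 196  ← median
  x=14 (Epsilon, w=20) cum 216
  x=15 (Alpha, w=30) cum 246
  x=20 (Beta, w=40) cum 286
  x=21 (Gamma, w=100) cum 386
⇒ x* = 10
y-coordinate, sorted with cumulative weight:
  y=3 (Alpha, w=30) cum 30
  y=4 (Delta, w=12) cum 42
  y=5 (Gamma, w=100) cum 142
  y=12 (Zeta, w=4) cum 146
  y=13 (Theta, w=110) cum 256  ← median
  y=22 (Eta, w=70) cum 326
  y=23 (Epsilon, w=20) cum 346
  y=24 (Beta, w=40) cum 386
⇒ y* = 13

(10, 13)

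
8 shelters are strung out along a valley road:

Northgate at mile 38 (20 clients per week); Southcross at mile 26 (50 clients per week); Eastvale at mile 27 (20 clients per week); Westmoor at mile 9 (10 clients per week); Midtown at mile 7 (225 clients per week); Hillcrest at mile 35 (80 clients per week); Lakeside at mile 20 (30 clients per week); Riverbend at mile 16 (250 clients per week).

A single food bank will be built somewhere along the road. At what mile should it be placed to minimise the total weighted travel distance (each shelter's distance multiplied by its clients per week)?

x = 16

For a sum of weighted absolute distances on a line, the optimum is the weighted median (not the mean). Total weight W = 685; half-weight = 342.5.
Sort by position and accumulate weight:
  mile 7 (Midtown, w=225) → cum 225
  mile 9 (Westmoor, w=10) → cum 235
  mile 16 (Riverbend, w=250) → cum 485  ≥ 342.5 → median here
  mile 20 (Lakeside, w=30) → cum 515
  mile 26 (Southcross, w=50) → cum 565
  mile 27 (Eastvale, w=20) → cum 585
  mile 35 (Hillcrest, w=80) → cum 665
  mile 38 (Northgate, w=20) → cum 685
Optimal location: mile 16.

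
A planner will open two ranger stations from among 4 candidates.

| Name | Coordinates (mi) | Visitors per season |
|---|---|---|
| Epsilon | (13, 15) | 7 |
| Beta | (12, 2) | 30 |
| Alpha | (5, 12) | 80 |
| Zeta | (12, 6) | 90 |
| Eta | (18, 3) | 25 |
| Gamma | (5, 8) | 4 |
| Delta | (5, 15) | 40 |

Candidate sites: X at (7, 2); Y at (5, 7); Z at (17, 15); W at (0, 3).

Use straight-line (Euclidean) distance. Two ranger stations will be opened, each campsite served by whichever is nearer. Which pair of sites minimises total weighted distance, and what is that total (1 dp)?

Evaluate every pair (each demand assigned to the nearer of the two):
  {X, Y}: total = 1805.6
  {Y, Z}: total = 1947.5
  {Y, W}: total = 2037.7
  {X, Z}: total = 2351.6
  {X, W}: total = 2463.8
  {Z, W}: total = 2948.8
Best pair: {X, Y} with total 1805.6.

{X, Y}, total 1805.6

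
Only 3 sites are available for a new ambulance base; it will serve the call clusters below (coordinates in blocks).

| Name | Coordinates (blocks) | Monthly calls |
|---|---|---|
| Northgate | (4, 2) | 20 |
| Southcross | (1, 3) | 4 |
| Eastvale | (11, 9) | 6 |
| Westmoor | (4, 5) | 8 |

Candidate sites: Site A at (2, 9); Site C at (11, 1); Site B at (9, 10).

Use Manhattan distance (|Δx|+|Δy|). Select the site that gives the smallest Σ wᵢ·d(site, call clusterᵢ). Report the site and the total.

Site A, total 310 blocks

Total weighted distance at each candidate:
  Site A (2, 9): total = 310
  Site C (11, 1): total = 344
  Site B (9, 10): total = 418
Minimum is at Site A with total 310 blocks.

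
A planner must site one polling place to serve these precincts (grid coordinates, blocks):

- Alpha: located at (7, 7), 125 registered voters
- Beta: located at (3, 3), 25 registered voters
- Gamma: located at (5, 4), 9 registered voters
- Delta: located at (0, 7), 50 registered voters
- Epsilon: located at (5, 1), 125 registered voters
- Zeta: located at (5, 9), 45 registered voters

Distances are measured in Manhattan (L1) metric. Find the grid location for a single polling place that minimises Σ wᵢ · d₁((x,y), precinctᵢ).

(5, 7)

Manhattan distance separates: Σwᵢ(|x−xᵢ|+|y−yᵢ|) = Σwᵢ|x−xᵢ| + Σwᵢ|y−yᵢ|, so x and y are optimised independently as 1-D weighted medians.
Total weight W = 379; half = 189.5.
x-coordinate, sorted with cumulative weight:
  x=0 (Delta, w=50) cum 50
  x=3 (Beta, w=25) cum 75
  x=5 (Gamma, w=9) cum 84
  x=5 (Epsilon, w=125) cum 209  ← median
  x=5 (Zeta, w=45) cum 254
  x=7 (Alpha, w=125) cum 379
⇒ x* = 5
y-coordinate, sorted with cumulative weight:
  y=1 (Epsilon, w=125) cum 125
  y=3 (Beta, w=25) cum 150
  y=4 (Gamma, w=9) cum 159
  y=7 (Alpha, w=125) cum 284  ← median
  y=7 (Delta, w=50) cum 334
  y=9 (Zeta, w=45) cum 379
⇒ y* = 7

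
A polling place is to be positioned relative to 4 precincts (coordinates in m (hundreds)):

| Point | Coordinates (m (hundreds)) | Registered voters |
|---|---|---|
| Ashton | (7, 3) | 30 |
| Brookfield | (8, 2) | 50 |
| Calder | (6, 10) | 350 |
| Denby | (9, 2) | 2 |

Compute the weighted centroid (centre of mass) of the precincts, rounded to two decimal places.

(6.31, 8.55)

The minimiser of Σwᵢ‖p−pᵢ‖² is the weighted centroid p* = (Σwᵢpᵢ)/(Σwᵢ).
Σwᵢ = 432.
Σwᵢxᵢ = 30·7 + 50·8 + 350·6 + 2·9 = 2728.
Σwᵢyᵢ = 30·3 + 50·2 + 350·10 + 2·2 = 3694.
x* = 2728/432 = 6.31, y* = 3694/432 = 8.55.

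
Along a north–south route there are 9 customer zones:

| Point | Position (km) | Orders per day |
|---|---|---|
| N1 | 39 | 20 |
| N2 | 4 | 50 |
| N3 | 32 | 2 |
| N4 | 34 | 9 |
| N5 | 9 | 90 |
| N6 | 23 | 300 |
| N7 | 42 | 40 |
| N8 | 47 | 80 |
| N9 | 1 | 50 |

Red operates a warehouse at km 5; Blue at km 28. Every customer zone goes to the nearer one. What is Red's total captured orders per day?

The indifferent point is the midpoint (5+28)/2 = 16.5; customer zones left of it (closer to Red at 5) go to Red, those right go to Blue.
  N9 at 1 (w=50) → Red
  N2 at 4 (w=50) → Red
  N5 at 9 (w=90) → Red
  N6 at 23 (w=300) → Blue
  N3 at 32 (w=2) → Blue
  N4 at 34 (w=9) → Blue
  N1 at 39 (w=20) → Blue
  N7 at 42 (w=40) → Blue
  N8 at 47 (w=80) → Blue
Red captures 190; Blue captures 451.

190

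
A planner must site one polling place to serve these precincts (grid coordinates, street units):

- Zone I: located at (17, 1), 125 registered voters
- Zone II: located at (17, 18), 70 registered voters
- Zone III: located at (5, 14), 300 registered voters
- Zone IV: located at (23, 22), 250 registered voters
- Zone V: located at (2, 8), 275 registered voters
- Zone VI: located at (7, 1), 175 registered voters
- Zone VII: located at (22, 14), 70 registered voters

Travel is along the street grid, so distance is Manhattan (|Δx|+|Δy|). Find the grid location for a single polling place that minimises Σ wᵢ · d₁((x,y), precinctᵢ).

Manhattan distance separates: Σwᵢ(|x−xᵢ|+|y−yᵢ|) = Σwᵢ|x−xᵢ| + Σwᵢ|y−yᵢ|, so x and y are optimised independently as 1-D weighted medians.
Total weight W = 1265; half = 632.5.
x-coordinate, sorted with cumulative weight:
  x=2 (Zone V, w=275) cum 275
  x=5 (Zone III, w=300) cum 575
  x=7 (Zone VI, w=175) cum 750  ← median
  x=17 (Zone I, w=125) cum 875
  x=17 (Zone II, w=70) cum 945
  x=22 (Zone VII, w=70) cum 1015
  x=23 (Zone IV, w=250) cum 1265
⇒ x* = 7
y-coordinate, sorted with cumulative weight:
  y=1 (Zone I, w=125) cum 125
  y=1 (Zone VI, w=175) cum 300
  y=8 (Zone V, w=275) cum 575
  y=14 (Zone III, w=300) cum 875  ← median
  y=14 (Zone VII, w=70) cum 945
  y=18 (Zone II, w=70) cum 1015
  y=22 (Zone IV, w=250) cum 1265
⇒ y* = 14

(7, 14)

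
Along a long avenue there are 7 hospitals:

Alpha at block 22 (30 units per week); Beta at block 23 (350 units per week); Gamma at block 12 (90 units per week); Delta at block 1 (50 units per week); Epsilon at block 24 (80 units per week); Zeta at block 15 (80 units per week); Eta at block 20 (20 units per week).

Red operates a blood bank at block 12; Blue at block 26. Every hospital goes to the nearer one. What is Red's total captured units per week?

The indifferent point is the midpoint (12+26)/2 = 19; hospitals left of it (closer to Red at 12) go to Red, those right go to Blue.
  Delta at 1 (w=50) → Red
  Gamma at 12 (w=90) → Red
  Zeta at 15 (w=80) → Red
  Eta at 20 (w=20) → Blue
  Alpha at 22 (w=30) → Blue
  Beta at 23 (w=350) → Blue
  Epsilon at 24 (w=80) → Blue
Red captures 220; Blue captures 480.

220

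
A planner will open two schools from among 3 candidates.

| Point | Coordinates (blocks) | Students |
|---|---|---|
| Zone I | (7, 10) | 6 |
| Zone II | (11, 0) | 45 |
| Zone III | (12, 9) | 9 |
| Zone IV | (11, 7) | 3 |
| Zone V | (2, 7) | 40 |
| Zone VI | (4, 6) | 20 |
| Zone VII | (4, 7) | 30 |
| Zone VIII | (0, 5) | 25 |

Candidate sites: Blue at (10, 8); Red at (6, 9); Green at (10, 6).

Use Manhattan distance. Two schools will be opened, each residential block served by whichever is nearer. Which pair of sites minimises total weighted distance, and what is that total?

{Red, Green}, total 1088

Evaluate every pair (each demand assigned to the nearer of the two):
  {Red, Green}: total = 1088
  {Blue, Red}: total = 1160
  {Blue, Green}: total = 1343
Best pair: {Red, Green} with total 1088.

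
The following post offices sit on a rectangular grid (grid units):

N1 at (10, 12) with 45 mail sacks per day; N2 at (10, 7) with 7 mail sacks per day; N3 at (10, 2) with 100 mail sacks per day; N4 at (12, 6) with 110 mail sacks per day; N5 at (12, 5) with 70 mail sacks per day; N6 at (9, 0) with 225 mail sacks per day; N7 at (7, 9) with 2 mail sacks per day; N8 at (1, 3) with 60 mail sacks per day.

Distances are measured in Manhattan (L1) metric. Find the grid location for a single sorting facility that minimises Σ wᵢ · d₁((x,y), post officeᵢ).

Manhattan distance separates: Σwᵢ(|x−xᵢ|+|y−yᵢ|) = Σwᵢ|x−xᵢ| + Σwᵢ|y−yᵢ|, so x and y are optimised independently as 1-D weighted medians.
Total weight W = 619; half = 309.5.
x-coordinate, sorted with cumulative weight:
  x=1 (N8, w=60) cum 60
  x=7 (N7, w=2) cum 62
  x=9 (N6, w=225) cum 287
  x=10 (N1, w=45) cum 332  ← median
  x=10 (N2, w=7) cum 339
  x=10 (N3, w=100) cum 439
  x=12 (N4, w=110) cum 549
  x=12 (N5, w=70) cum 619
⇒ x* = 10
y-coordinate, sorted with cumulative weight:
  y=0 (N6, w=225) cum 225
  y=2 (N3, w=100) cum 325  ← median
  y=3 (N8, w=60) cum 385
  y=5 (N5, w=70) cum 455
  y=6 (N4, w=110) cum 565
  y=7 (N2, w=7) cum 572
  y=9 (N7, w=2) cum 574
  y=12 (N1, w=45) cum 619
⇒ y* = 2

(10, 2)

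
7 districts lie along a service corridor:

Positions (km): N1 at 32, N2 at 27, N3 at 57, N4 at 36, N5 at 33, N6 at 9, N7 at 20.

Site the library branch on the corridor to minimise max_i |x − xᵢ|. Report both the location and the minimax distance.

The 1-center on a line is the midpoint of the two extreme points: leftmost at 9, rightmost at 57.
Optimal location = (9 + 57)/2 = 33; maximum distance = (57 − 9)/2 = 24.

location 33, max distance 24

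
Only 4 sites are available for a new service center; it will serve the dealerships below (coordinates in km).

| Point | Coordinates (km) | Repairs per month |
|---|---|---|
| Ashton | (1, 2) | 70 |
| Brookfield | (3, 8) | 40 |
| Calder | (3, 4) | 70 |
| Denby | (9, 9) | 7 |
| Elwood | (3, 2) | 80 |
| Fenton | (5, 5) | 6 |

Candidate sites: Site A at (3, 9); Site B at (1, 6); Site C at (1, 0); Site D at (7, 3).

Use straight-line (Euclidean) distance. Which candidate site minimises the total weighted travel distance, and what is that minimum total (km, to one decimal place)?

Total weighted distance at each candidate:
  Site A (3, 9): total = 1528.4
  Site B (1, 6): total = 1033.4
  Site C (1, 0): total = 1131.9
  Site D (7, 3): total = 1361.6
Minimum is at Site B with total 1033.4 km.

Site B, total 1033.4 km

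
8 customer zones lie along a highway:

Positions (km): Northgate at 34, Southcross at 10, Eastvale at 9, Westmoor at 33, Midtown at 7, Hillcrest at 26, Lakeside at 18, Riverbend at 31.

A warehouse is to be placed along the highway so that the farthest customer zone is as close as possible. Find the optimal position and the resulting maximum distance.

The 1-center on a line is the midpoint of the two extreme points: leftmost at 7, rightmost at 34.
Optimal location = (7 + 34)/2 = 20.5; maximum distance = (34 − 7)/2 = 13.5.

location 20.5, max distance 13.5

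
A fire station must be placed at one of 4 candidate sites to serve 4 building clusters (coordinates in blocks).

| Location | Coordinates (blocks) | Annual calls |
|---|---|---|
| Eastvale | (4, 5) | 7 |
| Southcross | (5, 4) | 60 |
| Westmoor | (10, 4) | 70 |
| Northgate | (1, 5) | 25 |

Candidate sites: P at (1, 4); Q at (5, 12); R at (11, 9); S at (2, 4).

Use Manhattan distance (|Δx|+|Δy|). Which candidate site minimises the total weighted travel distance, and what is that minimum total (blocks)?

Total weighted distance at each candidate:
  P (1, 4): total = 923
  Q (5, 12): total = 1721
  R (11, 9): total = 1507
  S (2, 4): total = 811
Minimum is at S with total 811 blocks.

S, total 811 blocks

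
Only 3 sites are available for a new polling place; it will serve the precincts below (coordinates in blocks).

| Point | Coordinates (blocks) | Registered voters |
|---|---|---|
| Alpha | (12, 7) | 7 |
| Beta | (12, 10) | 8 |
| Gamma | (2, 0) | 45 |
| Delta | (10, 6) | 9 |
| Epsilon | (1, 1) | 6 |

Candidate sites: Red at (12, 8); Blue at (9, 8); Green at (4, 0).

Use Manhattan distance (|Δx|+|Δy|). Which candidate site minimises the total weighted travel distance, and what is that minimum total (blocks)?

Total weighted distance at each candidate:
  Red (12, 8): total = 977
  Blue (9, 8): total = 860
  Green (4, 0): total = 471
Minimum is at Green with total 471 blocks.

Green, total 471 blocks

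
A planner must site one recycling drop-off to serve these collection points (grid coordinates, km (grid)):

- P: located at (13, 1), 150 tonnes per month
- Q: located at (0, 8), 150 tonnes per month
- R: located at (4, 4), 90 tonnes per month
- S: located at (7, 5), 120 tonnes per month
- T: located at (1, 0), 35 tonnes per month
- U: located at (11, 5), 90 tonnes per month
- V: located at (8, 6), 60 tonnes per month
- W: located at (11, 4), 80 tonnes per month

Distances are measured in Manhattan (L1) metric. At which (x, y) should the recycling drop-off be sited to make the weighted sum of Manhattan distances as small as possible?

Manhattan distance separates: Σwᵢ(|x−xᵢ|+|y−yᵢ|) = Σwᵢ|x−xᵢ| + Σwᵢ|y−yᵢ|, so x and y are optimised independently as 1-D weighted medians.
Total weight W = 775; half = 387.5.
x-coordinate, sorted with cumulative weight:
  x=0 (Q, w=150) cum 150
  x=1 (T, w=35) cum 185
  x=4 (R, w=90) cum 275
  x=7 (S, w=120) cum 395  ← median
  x=8 (V, w=60) cum 455
  x=11 (U, w=90) cum 545
  x=11 (W, w=80) cum 625
  x=13 (P, w=150) cum 775
⇒ x* = 7
y-coordinate, sorted with cumulative weight:
  y=0 (T, w=35) cum 35
  y=1 (P, w=150) cum 185
  y=4 (R, w=90) cum 275
  y=4 (W, w=80) cum 355
  y=5 (S, w=120) cum 475  ← median
  y=5 (U, w=90) cum 565
  y=6 (V, w=60) cum 625
  y=8 (Q, w=150) cum 775
⇒ y* = 5

(7, 5)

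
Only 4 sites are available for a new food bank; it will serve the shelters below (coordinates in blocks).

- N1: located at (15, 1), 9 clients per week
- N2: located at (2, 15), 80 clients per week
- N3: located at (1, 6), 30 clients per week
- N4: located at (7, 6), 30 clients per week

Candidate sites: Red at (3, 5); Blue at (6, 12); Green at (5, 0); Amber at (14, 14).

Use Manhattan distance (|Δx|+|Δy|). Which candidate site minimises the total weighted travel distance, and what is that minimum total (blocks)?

Red, total 1264 blocks

Total weighted distance at each candidate:
  Red (3, 5): total = 1264
  Blue (6, 12): total = 1280
  Green (5, 0): total = 2079
  Amber (14, 14): total = 2246
Minimum is at Red with total 1264 blocks.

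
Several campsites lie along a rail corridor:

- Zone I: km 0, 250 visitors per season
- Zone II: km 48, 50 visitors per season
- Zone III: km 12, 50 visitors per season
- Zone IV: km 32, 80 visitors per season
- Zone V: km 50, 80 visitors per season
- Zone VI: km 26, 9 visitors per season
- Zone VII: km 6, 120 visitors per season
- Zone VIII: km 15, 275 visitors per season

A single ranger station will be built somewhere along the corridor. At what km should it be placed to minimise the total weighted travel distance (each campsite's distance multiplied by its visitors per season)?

For a sum of weighted absolute distances on a line, the optimum is the weighted median (not the mean). Total weight W = 914; half-weight = 457.
Sort by position and accumulate weight:
  km 0 (Zone I, w=250) → cum 250
  km 6 (Zone VII, w=120) → cum 370
  km 12 (Zone III, w=50) → cum 420
  km 15 (Zone VIII, w=275) → cum 695  ≥ 457 → median here
  km 26 (Zone VI, w=9) → cum 704
  km 32 (Zone IV, w=80) → cum 784
  km 48 (Zone II, w=50) → cum 834
  km 50 (Zone V, w=80) → cum 914
Optimal location: km 15.

x = 15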